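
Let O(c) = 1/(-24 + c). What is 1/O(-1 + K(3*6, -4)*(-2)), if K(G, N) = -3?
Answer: -19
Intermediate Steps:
1/O(-1 + K(3*6, -4)*(-2)) = 1/(1/(-24 + (-1 - 3*(-2)))) = 1/(1/(-24 + (-1 + 6))) = 1/(1/(-24 + 5)) = 1/(1/(-19)) = 1/(-1/19) = -19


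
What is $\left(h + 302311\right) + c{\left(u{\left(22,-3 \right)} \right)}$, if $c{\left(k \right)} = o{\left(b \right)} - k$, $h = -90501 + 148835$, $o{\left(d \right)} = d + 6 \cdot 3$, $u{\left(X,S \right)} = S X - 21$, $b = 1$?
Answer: $360751$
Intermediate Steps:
$u{\left(X,S \right)} = -21 + S X$
$o{\left(d \right)} = 18 + d$ ($o{\left(d \right)} = d + 18 = 18 + d$)
$h = 58334$
$c{\left(k \right)} = 19 - k$ ($c{\left(k \right)} = \left(18 + 1\right) - k = 19 - k$)
$\left(h + 302311\right) + c{\left(u{\left(22,-3 \right)} \right)} = \left(58334 + 302311\right) + \left(19 - \left(-21 - 66\right)\right) = 360645 + \left(19 - \left(-21 - 66\right)\right) = 360645 + \left(19 - -87\right) = 360645 + \left(19 + 87\right) = 360645 + 106 = 360751$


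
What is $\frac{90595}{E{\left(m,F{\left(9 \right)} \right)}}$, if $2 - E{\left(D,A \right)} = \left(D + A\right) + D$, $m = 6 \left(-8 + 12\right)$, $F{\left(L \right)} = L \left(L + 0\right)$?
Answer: $- \frac{90595}{127} \approx -713.35$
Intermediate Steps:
$F{\left(L \right)} = L^{2}$ ($F{\left(L \right)} = L L = L^{2}$)
$m = 24$ ($m = 6 \cdot 4 = 24$)
$E{\left(D,A \right)} = 2 - A - 2 D$ ($E{\left(D,A \right)} = 2 - \left(\left(D + A\right) + D\right) = 2 - \left(\left(A + D\right) + D\right) = 2 - \left(A + 2 D\right) = 2 - A - 2 D$)
$\frac{90595}{E{\left(m,F{\left(9 \right)} \right)}} = \frac{90595}{2 - 9^{2} - 48} = \frac{90595}{2 - 81 - 48} = \frac{90595}{-127} = 90595 \left(- \frac{1}{127}\right) = - \frac{90595}{127}$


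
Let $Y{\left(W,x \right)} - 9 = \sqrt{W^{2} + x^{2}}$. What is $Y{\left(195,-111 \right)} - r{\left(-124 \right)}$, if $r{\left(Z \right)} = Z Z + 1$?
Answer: $-15368 + 3 \sqrt{5594} \approx -15144.0$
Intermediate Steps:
$r{\left(Z \right)} = 1 + Z^{2}$ ($r{\left(Z \right)} = Z^{2} + 1 = 1 + Z^{2}$)
$Y{\left(W,x \right)} = 9 + \sqrt{W^{2} + x^{2}}$
$Y{\left(195,-111 \right)} - r{\left(-124 \right)} = \left(9 + \sqrt{195^{2} + \left(-111\right)^{2}}\right) - \left(1 + \left(-124\right)^{2}\right) = \left(9 + \sqrt{38025 + 12321}\right) - \left(1 + 15376\right) = \left(9 + \sqrt{50346}\right) - 15377 = \left(9 + 3 \sqrt{5594}\right) - 15377 = -15368 + 3 \sqrt{5594}$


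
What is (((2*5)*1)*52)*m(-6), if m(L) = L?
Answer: -3120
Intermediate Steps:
(((2*5)*1)*52)*m(-6) = (((2*5)*1)*52)*(-6) = ((10*1)*52)*(-6) = (10*52)*(-6) = 520*(-6) = -3120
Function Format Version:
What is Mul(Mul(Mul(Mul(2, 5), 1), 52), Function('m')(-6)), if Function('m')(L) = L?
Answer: -3120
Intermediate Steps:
Mul(Mul(Mul(Mul(2, 5), 1), 52), Function('m')(-6)) = Mul(Mul(Mul(Mul(2, 5), 1), 52), -6) = Mul(Mul(Mul(10, 1), 52), -6) = Mul(Mul(10, 52), -6) = Mul(520, -6) = -3120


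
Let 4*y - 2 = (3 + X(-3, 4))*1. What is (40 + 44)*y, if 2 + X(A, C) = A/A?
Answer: 84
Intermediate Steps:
X(A, C) = -1 (X(A, C) = -2 + A/A = -2 + 1 = -1)
y = 1 (y = 1/2 + ((3 - 1)*1)/4 = 1/2 + (2*1)/4 = 1/2 + (1/4)*2 = 1/2 + 1/2 = 1)
(40 + 44)*y = (40 + 44)*1 = 84*1 = 84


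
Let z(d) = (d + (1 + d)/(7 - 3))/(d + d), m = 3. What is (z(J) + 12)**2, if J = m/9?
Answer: 169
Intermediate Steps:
J = 1/3 (J = 3/9 = 3*(1/9) = 1/3 ≈ 0.33333)
z(d) = (1/4 + 5*d/4)/(2*d) (z(d) = (d + (1 + d)/4)/((2*d)) = (d + (1 + d)*(1/4))*(1/(2*d)) = (d + (1/4 + d/4))*(1/(2*d)) = (1/4 + 5*d/4)*(1/(2*d)) = (1/4 + 5*d/4)/(2*d))
(z(J) + 12)**2 = ((1 + 5*(1/3))/(8*(1/3)) + 12)**2 = ((1/8)*3*(1 + 5/3) + 12)**2 = ((1/8)*3*(8/3) + 12)**2 = (1 + 12)**2 = 13**2 = 169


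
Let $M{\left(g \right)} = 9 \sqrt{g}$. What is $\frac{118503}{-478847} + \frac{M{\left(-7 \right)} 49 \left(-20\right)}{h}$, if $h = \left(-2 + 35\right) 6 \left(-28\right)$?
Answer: $- \frac{118503}{478847} + \frac{35 i \sqrt{7}}{22} \approx -0.24748 + 4.2092 i$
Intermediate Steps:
$h = -5544$ ($h = 33 \cdot 6 \left(-28\right) = 198 \left(-28\right) = -5544$)
$\frac{118503}{-478847} + \frac{M{\left(-7 \right)} 49 \left(-20\right)}{h} = \frac{118503}{-478847} + \frac{9 \sqrt{-7} \cdot 49 \left(-20\right)}{-5544} = 118503 \left(- \frac{1}{478847}\right) + 9 i \sqrt{7} \cdot 49 \left(-20\right) \left(- \frac{1}{5544}\right) = - \frac{118503}{478847} + 9 i \sqrt{7} \cdot 49 \left(-20\right) \left(- \frac{1}{5544}\right) = - \frac{118503}{478847} + 441 i \sqrt{7} \left(-20\right) \left(- \frac{1}{5544}\right) = - \frac{118503}{478847} + - 8820 i \sqrt{7} \left(- \frac{1}{5544}\right) = - \frac{118503}{478847} + \frac{35 i \sqrt{7}}{22}$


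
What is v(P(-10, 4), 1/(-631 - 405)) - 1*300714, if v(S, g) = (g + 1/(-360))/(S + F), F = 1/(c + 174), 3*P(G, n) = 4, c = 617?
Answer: -4228483936157/14061480 ≈ -3.0071e+5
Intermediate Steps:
P(G, n) = 4/3 (P(G, n) = (⅓)*4 = 4/3)
F = 1/791 (F = 1/(617 + 174) = 1/791 ≈ 0.0012642)
v(S, g) = (-1/360 + g)/(1/791 + S) (v(S, g) = (g + 1/(-360))/(S + 1/791) = (g - 1/360)/(1/791 + S) = (-1/360 + g)/(1/791 + S))
v(P(-10, 4), 1/(-631 - 405)) - 1*300714 = 791*(-1 + 360/(-631 - 405))/(360*(1 + 791*(4/3))) - 1*300714 = 791*(-1 + 360/(-1036))/(360*(1 + 3164/3)) - 300714 = 791*(-1 + 360*(-1/1036))/(360*(3167/3)) - 300714 = (791/360)*(3/3167)*(-1 - 90/259) - 300714 = (791/360)*(3/3167)*(-349/259) - 300714 = -39437/14061480 - 300714 = -4228483936157/14061480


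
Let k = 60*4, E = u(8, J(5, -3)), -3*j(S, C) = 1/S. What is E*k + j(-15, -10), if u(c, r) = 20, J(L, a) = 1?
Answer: 216001/45 ≈ 4800.0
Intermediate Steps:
j(S, C) = -1/(3*S)
E = 20
k = 240
E*k + j(-15, -10) = 20*240 - ⅓/(-15) = 4800 - ⅓*(-1/15) = 4800 + 1/45 = 216001/45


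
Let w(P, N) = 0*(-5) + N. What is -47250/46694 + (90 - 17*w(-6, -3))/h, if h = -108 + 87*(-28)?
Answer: -21131309/19798256 ≈ -1.0673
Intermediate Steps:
w(P, N) = N (w(P, N) = 0 + N = N)
h = -2544 (h = -108 - 2436 = -2544)
-47250/46694 + (90 - 17*w(-6, -3))/h = -47250/46694 + (90 - 17*(-3))/(-2544) = -47250*1/46694 + (90 + 51)*(-1/2544) = -23625/23347 + 141*(-1/2544) = -23625/23347 - 47/848 = -21131309/19798256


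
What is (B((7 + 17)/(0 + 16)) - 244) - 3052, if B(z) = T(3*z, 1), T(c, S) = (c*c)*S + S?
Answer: -13099/4 ≈ -3274.8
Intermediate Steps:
T(c, S) = S + S*c² (T(c, S) = c²*S + S = S*c² + S = S + S*c²)
B(z) = 1 + 9*z² (B(z) = 1*(1 + (3*z)²) = 1*(1 + 9*z²) = 1 + 9*z²)
(B((7 + 17)/(0 + 16)) - 244) - 3052 = ((1 + 9*((7 + 17)/(0 + 16))²) - 244) - 3052 = ((1 + 9*(24/16)²) - 244) - 3052 = ((1 + 9*(24*(1/16))²) - 244) - 3052 = ((1 + 9*(3/2)²) - 244) - 3052 = ((1 + 9*(9/4)) - 244) - 3052 = ((1 + 81/4) - 244) - 3052 = (85/4 - 244) - 3052 = -891/4 - 3052 = -13099/4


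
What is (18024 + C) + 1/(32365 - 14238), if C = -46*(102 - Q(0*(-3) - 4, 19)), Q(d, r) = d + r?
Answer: 254176795/18127 ≈ 14022.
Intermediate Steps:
C = -4002 (C = -46*(102 - ((0*(-3) - 4) + 19)) = -46*(102 - ((0 - 4) + 19)) = -46*(102 - (-4 + 19)) = -46*(102 - 1*15) = -46*(102 - 15) = -46*87 = -4002)
(18024 + C) + 1/(32365 - 14238) = (18024 - 4002) + 1/(32365 - 14238) = 14022 + 1/18127 = 254176795/18127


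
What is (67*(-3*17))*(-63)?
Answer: 215271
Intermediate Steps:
(67*(-3*17))*(-63) = (67*(-51))*(-63) = -3417*(-63) = 215271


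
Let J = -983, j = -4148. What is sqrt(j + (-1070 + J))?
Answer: 3*I*sqrt(689) ≈ 78.746*I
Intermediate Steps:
sqrt(j + (-1070 + J)) = sqrt(-4148 + (-1070 - 983)) = sqrt(-4148 - 2053) = sqrt(-6201) = 3*I*sqrt(689)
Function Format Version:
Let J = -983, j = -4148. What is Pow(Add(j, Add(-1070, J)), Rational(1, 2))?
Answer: Mul(3, I, Pow(689, Rational(1, 2))) ≈ Mul(78.746, I)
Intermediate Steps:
Pow(Add(j, Add(-1070, J)), Rational(1, 2)) = Pow(Add(-4148, Add(-1070, -983)), Rational(1, 2)) = Pow(Add(-4148, -2053), Rational(1, 2)) = Pow(-6201, Rational(1, 2)) = Mul(3, I, Pow(689, Rational(1, 2)))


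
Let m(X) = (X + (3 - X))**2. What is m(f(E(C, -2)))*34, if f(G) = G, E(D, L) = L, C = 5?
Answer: 306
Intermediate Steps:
m(X) = 9 (m(X) = 3**2 = 9)
m(f(E(C, -2)))*34 = 9*34 = 306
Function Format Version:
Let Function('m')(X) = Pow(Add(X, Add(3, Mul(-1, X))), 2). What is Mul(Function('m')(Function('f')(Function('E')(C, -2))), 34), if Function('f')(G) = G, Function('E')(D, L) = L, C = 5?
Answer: 306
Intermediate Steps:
Function('m')(X) = 9 (Function('m')(X) = Pow(3, 2) = 9)
Mul(Function('m')(Function('f')(Function('E')(C, -2))), 34) = Mul(9, 34) = 306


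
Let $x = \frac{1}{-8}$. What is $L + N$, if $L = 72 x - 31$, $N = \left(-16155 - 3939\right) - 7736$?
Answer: $-27870$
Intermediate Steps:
$x = - \frac{1}{8} \approx -0.125$
$N = -27830$ ($N = -20094 - 7736 = -27830$)
$L = -40$ ($L = 72 \left(- \frac{1}{8}\right) - 31 = -9 - 31 = -40$)
$L + N = -40 - 27830 = -27870$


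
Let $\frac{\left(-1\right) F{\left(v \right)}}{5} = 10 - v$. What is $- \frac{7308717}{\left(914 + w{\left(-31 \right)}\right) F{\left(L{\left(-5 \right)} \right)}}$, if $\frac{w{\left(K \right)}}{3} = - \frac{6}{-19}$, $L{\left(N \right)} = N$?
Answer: $\frac{46288541}{434600} \approx 106.51$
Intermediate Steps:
$w{\left(K \right)} = \frac{18}{19}$ ($w{\left(K \right)} = 3 \left(- \frac{6}{-19}\right) = 3 \left(\left(-6\right) \left(- \frac{1}{19}\right)\right) = 3 \cdot \frac{6}{19} = \frac{18}{19}$)
$F{\left(v \right)} = -50 + 5 v$ ($F{\left(v \right)} = - 5 \left(10 - v\right) = -50 + 5 v$)
$- \frac{7308717}{\left(914 + w{\left(-31 \right)}\right) F{\left(L{\left(-5 \right)} \right)}} = - \frac{7308717}{\left(914 + \frac{18}{19}\right) \left(-50 + 5 \left(-5\right)\right)} = - \frac{7308717}{\frac{17384}{19} \left(-50 - 25\right)} = - \frac{7308717}{\frac{17384}{19} \left(-75\right)} = - \frac{7308717}{- \frac{1303800}{19}} = \left(-7308717\right) \left(- \frac{19}{1303800}\right) = \frac{46288541}{434600}$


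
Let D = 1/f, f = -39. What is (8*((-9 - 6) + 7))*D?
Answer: 64/39 ≈ 1.6410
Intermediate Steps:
D = -1/39 (D = 1/(-39) = -1/39 ≈ -0.025641)
(8*((-9 - 6) + 7))*D = (8*((-9 - 6) + 7))*(-1/39) = (8*(-15 + 7))*(-1/39) = (8*(-8))*(-1/39) = -64*(-1/39) = 64/39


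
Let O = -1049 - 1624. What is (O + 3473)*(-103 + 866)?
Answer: 610400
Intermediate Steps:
O = -2673
(O + 3473)*(-103 + 866) = (-2673 + 3473)*(-103 + 866) = 800*763 = 610400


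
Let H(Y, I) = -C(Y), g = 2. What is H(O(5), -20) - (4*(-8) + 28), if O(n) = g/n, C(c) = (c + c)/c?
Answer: 2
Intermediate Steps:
C(c) = 2 (C(c) = (2*c)/c = 2)
O(n) = 2/n
H(Y, I) = -2 (H(Y, I) = -1*2 = -2)
H(O(5), -20) - (4*(-8) + 28) = -2 - (4*(-8) + 28) = -2 - (-32 + 28) = -2 - 1*(-4) = -2 + 4 = 2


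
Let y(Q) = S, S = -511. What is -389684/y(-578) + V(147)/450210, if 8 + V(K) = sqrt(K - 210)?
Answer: 87719814776/115028655 + I*sqrt(7)/150070 ≈ 762.59 + 1.763e-5*I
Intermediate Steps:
y(Q) = -511
V(K) = -8 + sqrt(-210 + K) (V(K) = -8 + sqrt(K - 210) = -8 + sqrt(-210 + K))
-389684/y(-578) + V(147)/450210 = -389684/(-511) + (-8 + sqrt(-210 + 147))/450210 = -389684*(-1/511) + (-8 + sqrt(-63))*(1/450210) = 389684/511 + (-8 + 3*I*sqrt(7))*(1/450210) = 389684/511 + (-4/225105 + I*sqrt(7)/150070) = 87719814776/115028655 + I*sqrt(7)/150070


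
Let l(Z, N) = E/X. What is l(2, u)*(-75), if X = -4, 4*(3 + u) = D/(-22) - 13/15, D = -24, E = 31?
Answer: 2325/4 ≈ 581.25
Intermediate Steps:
u = -1943/660 (u = -3 + (-24/(-22) - 13/15)/4 = -3 + (-24*(-1/22) - 13*1/15)/4 = -3 + (12/11 - 13/15)/4 = -3 + (1/4)*(37/165) = -3 + 37/660 = -1943/660 ≈ -2.9439)
l(Z, N) = -31/4 (l(Z, N) = 31/(-4) = 31*(-1/4) = -31/4)
l(2, u)*(-75) = -31/4*(-75) = 2325/4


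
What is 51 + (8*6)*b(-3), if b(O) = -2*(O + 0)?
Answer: 339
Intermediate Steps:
b(O) = -2*O
51 + (8*6)*b(-3) = 51 + (8*6)*(-2*(-3)) = 51 + 48*6 = 51 + 288 = 339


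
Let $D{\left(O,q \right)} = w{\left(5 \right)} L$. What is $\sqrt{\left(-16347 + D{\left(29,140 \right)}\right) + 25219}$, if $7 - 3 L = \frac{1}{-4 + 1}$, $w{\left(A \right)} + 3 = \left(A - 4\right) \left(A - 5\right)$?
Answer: $\frac{\sqrt{79782}}{3} \approx 94.152$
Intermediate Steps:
$w{\left(A \right)} = -3 + \left(-5 + A\right) \left(-4 + A\right)$ ($w{\left(A \right)} = -3 + \left(A - 4\right) \left(A - 5\right) = -3 + \left(-4 + A\right) \left(-5 + A\right) = -3 + \left(-5 + A\right) \left(-4 + A\right)$)
$L = \frac{22}{9}$ ($L = \frac{7}{3} - \frac{1}{3 \left(-4 + 1\right)} = \frac{7}{3} - \frac{1}{3 \left(-3\right)} = \frac{7}{3} - - \frac{1}{9} = \frac{7}{3} + \frac{1}{9} = \frac{22}{9} \approx 2.4444$)
$D{\left(O,q \right)} = - \frac{22}{3}$ ($D{\left(O,q \right)} = \left(17 + 5^{2} - 45\right) \frac{22}{9} = \left(17 + 25 - 45\right) \frac{22}{9} = \left(-3\right) \frac{22}{9} = - \frac{22}{3}$)
$\sqrt{\left(-16347 + D{\left(29,140 \right)}\right) + 25219} = \sqrt{\left(-16347 - \frac{22}{3}\right) + 25219} = \sqrt{- \frac{49063}{3} + 25219} = \sqrt{\frac{26594}{3}} = \frac{\sqrt{79782}}{3}$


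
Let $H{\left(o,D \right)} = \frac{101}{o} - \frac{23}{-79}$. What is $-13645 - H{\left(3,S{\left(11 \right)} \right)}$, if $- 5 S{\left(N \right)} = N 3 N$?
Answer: $- \frac{3241913}{237} \approx -13679.0$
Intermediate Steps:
$S{\left(N \right)} = - \frac{3 N^{2}}{5}$ ($S{\left(N \right)} = - \frac{N 3 N}{5} = - \frac{3 N N}{5} = - \frac{3 N^{2}}{5}$)
$H{\left(o,D \right)} = \frac{23}{79} + \frac{101}{o}$ ($H{\left(o,D \right)} = \frac{101}{o} - - \frac{23}{79} = \frac{101}{o} + \frac{23}{79} = \frac{23}{79} + \frac{101}{o}$)
$-13645 - H{\left(3,S{\left(11 \right)} \right)} = -13645 - \left(\frac{23}{79} + \frac{101}{3}\right) = -13645 - \frac{8048}{237} = - \frac{3241913}{237}$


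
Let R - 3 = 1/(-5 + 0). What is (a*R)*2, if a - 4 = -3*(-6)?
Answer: 616/5 ≈ 123.20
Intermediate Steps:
a = 22 (a = 4 - 3*(-6) = 4 + 18 = 22)
R = 14/5 (R = 3 + 1/(-5 + 0) = 3 + 1/(-5) = 3 - ⅕ = 14/5 ≈ 2.8000)
(a*R)*2 = (22*(14/5))*2 = (308/5)*2 = 616/5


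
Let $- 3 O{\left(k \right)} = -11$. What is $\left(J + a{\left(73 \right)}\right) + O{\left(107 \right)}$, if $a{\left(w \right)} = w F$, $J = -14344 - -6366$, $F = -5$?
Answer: $- \frac{25018}{3} \approx -8339.3$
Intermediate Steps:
$O{\left(k \right)} = \frac{11}{3}$ ($O{\left(k \right)} = \left(- \frac{1}{3}\right) \left(-11\right) = \frac{11}{3}$)
$J = -7978$ ($J = -14344 + 6366 = -7978$)
$a{\left(w \right)} = - 5 w$ ($a{\left(w \right)} = w \left(-5\right) = - 5 w$)
$\left(J + a{\left(73 \right)}\right) + O{\left(107 \right)} = \left(-7978 - 365\right) + \frac{11}{3} = -8343 + \frac{11}{3} = - \frac{25018}{3}$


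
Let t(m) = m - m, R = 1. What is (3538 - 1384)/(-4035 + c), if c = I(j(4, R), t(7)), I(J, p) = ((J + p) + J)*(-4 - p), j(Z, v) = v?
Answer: -2154/4043 ≈ -0.53277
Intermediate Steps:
t(m) = 0
I(J, p) = (-4 - p)*(p + 2*J) (I(J, p) = (p + 2*J)*(-4 - p) = (-4 - p)*(p + 2*J))
c = -8 (c = -1*0² - 8*1 - 4*0 - 2*1*0 = -1*0 - 8 + 0 + 0 = 0 - 8 + 0 + 0 = -8)
(3538 - 1384)/(-4035 + c) = (3538 - 1384)/(-4035 - 8) = 2154/(-4043) = 2154*(-1/4043) = -2154/4043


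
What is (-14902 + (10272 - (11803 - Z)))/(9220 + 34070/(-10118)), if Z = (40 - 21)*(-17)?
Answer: -84768604/46626945 ≈ -1.8180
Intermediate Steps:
Z = -323 (Z = 19*(-17) = -323)
(-14902 + (10272 - (11803 - Z)))/(9220 + 34070/(-10118)) = (-14902 + (10272 - (11803 - 1*(-323))))/(9220 + 34070/(-10118)) = (-14902 + (10272 - (11803 + 323)))/(9220 + 34070*(-1/10118)) = (-14902 + (10272 - 1*12126))/(9220 - 17035/5059) = (-14902 + (10272 - 12126))/(46626945/5059) = (-14902 - 1854)*(5059/46626945) = -16756*5059/46626945 = -84768604/46626945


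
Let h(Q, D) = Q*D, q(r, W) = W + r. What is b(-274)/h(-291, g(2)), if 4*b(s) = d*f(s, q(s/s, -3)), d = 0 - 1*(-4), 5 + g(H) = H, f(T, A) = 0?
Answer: 0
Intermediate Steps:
g(H) = -5 + H
d = 4 (d = 0 + 4 = 4)
b(s) = 0 (b(s) = (4*0)/4 = (¼)*0 = 0)
h(Q, D) = D*Q
b(-274)/h(-291, g(2)) = 0/(((-5 + 2)*(-291))) = 0/((-3*(-291))) = 0/873 = 0*(1/873) = 0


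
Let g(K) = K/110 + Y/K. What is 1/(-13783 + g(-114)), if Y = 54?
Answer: -1045/14404813 ≈ -7.2545e-5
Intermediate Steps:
g(K) = 54/K + K/110 (g(K) = K/110 + 54/K = 54/K + K/110)
1/(-13783 + g(-114)) = 1/(-13783 + (54/(-114) + (1/110)*(-114))) = 1/(-13783 + (54*(-1/114) - 57/55)) = 1/(-13783 + (-9/19 - 57/55)) = 1/(-13783 - 1578/1045) = 1/(-14404813/1045) = -1045/14404813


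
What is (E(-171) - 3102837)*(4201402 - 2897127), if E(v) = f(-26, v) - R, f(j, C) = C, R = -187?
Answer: -4046931859775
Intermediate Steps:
E(v) = 187 + v (E(v) = v - 1*(-187) = v + 187 = 187 + v)
(E(-171) - 3102837)*(4201402 - 2897127) = ((187 - 171) - 3102837)*(4201402 - 2897127) = (16 - 3102837)*1304275 = -3102821*1304275 = -4046931859775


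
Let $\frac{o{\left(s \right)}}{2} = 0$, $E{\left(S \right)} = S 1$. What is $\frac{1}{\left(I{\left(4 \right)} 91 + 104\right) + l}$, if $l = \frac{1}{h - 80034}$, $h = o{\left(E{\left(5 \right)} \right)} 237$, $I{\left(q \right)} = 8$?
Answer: $\frac{80034}{66588287} \approx 0.0012019$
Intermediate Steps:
$E{\left(S \right)} = S$
$o{\left(s \right)} = 0$ ($o{\left(s \right)} = 2 \cdot 0 = 0$)
$h = 0$ ($h = 0 \cdot 237 = 0$)
$l = - \frac{1}{80034}$ ($l = \frac{1}{0 - 80034} = \frac{1}{-80034} = - \frac{1}{80034} \approx -1.2495 \cdot 10^{-5}$)
$\frac{1}{\left(I{\left(4 \right)} 91 + 104\right) + l} = \frac{1}{\left(8 \cdot 91 + 104\right) - \frac{1}{80034}} = \frac{1}{\left(728 + 104\right) - \frac{1}{80034}} = \frac{1}{832 - \frac{1}{80034}} = \frac{1}{\frac{66588287}{80034}} = \frac{80034}{66588287}$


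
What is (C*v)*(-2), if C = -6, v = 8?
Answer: 96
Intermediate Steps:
(C*v)*(-2) = -6*8*(-2) = -48*(-2) = 96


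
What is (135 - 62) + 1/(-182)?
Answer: 13285/182 ≈ 72.995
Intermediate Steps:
(135 - 62) + 1/(-182) = 73 - 1/182 = 13285/182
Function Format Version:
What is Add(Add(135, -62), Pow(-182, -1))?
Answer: Rational(13285, 182) ≈ 72.995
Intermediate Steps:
Add(Add(135, -62), Pow(-182, -1)) = Add(73, Rational(-1, 182)) = Rational(13285, 182)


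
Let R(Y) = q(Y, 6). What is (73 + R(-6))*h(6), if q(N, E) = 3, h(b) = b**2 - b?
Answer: 2280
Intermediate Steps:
R(Y) = 3
(73 + R(-6))*h(6) = (73 + 3)*(6*(-1 + 6)) = 76*(6*5) = 76*30 = 2280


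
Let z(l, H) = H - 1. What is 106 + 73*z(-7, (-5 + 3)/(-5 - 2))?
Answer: 377/7 ≈ 53.857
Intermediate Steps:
z(l, H) = -1 + H
106 + 73*z(-7, (-5 + 3)/(-5 - 2)) = 106 + 73*(-1 + (-5 + 3)/(-5 - 2)) = 106 + 73*(-1 - 2/(-7)) = 106 + 73*(-1 - 2*(-1/7)) = 106 + 73*(-1 + 2/7) = 106 + 73*(-5/7) = 106 - 365/7 = 377/7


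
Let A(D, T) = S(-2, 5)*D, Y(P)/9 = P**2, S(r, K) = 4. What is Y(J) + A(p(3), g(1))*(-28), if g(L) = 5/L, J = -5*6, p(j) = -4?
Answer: 8548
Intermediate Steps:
J = -30
Y(P) = 9*P**2
A(D, T) = 4*D
Y(J) + A(p(3), g(1))*(-28) = 9*(-30)**2 + (4*(-4))*(-28) = 9*900 - 16*(-28) = 8100 + 448 = 8548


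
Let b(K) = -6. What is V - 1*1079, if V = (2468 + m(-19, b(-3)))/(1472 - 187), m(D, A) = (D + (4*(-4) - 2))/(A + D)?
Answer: -34601138/32125 ≈ -1077.1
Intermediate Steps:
m(D, A) = (-18 + D)/(A + D) (m(D, A) = (D + (-16 - 2))/(A + D) = (D - 18)/(A + D) = (-18 + D)/(A + D))
V = 61737/32125 (V = (2468 + (-18 - 19)/(-6 - 19))/(1472 - 187) = (2468 - 37/(-25))/1285 = (2468 - 1/25*(-37))*(1/1285) = (2468 + 37/25)*(1/1285) = (61737/25)*(1/1285) = 61737/32125 ≈ 1.9218)
V - 1*1079 = 61737/32125 - 1*1079 = 61737/32125 - 1079 = -34601138/32125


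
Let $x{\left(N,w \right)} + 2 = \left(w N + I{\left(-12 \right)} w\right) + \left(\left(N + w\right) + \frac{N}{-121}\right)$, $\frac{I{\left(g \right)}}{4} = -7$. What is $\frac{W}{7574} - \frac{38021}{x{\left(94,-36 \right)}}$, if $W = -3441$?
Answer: $\frac{8469554140}{531721309} \approx 15.929$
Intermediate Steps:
$I{\left(g \right)} = -28$ ($I{\left(g \right)} = 4 \left(-7\right) = -28$)
$x{\left(N,w \right)} = -2 - 27 w + \frac{120 N}{121} + N w$ ($x{\left(N,w \right)} = -2 + \left(\left(w N - 28 w\right) + \left(\left(N + w\right) + \frac{N}{-121}\right)\right) = -2 + \left(\left(N w - 28 w\right) + \left(\left(N + w\right) + N \left(- \frac{1}{121}\right)\right)\right) = -2 + \left(\left(- 28 w + N w\right) + \left(\left(N + w\right) - \frac{N}{121}\right)\right) = -2 + \left(\left(- 28 w + N w\right) + \left(w + \frac{120 N}{121}\right)\right) = -2 + \left(- 27 w + \frac{120 N}{121} + N w\right) = -2 - 27 w + \frac{120 N}{121} + N w$)
$\frac{W}{7574} - \frac{38021}{x{\left(94,-36 \right)}} = - \frac{3441}{7574} - \frac{38021}{-2 - -972 + \frac{120}{121} \cdot 94 + 94 \left(-36\right)} = \left(-3441\right) \frac{1}{7574} - \frac{38021}{-2 + 972 + \frac{11280}{121} - 3384} = - \frac{3441}{7574} - \frac{38021}{- \frac{280814}{121}} = - \frac{3441}{7574} - - \frac{4600541}{280814} = - \frac{3441}{7574} + \frac{4600541}{280814} = \frac{8469554140}{531721309}$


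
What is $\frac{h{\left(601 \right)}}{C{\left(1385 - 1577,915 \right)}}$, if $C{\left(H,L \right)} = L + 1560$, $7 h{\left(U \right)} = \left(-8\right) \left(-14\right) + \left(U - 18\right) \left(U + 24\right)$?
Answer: $\frac{364487}{17325} \approx 21.038$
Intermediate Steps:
$h{\left(U \right)} = 16 + \frac{\left(-18 + U\right) \left(24 + U\right)}{7}$ ($h{\left(U \right)} = \frac{\left(-8\right) \left(-14\right) + \left(U - 18\right) \left(U + 24\right)}{7} = \frac{112 + \left(-18 + U\right) \left(24 + U\right)}{7} = 16 + \frac{\left(-18 + U\right) \left(24 + U\right)}{7}$)
$C{\left(H,L \right)} = 1560 + L$
$\frac{h{\left(601 \right)}}{C{\left(1385 - 1577,915 \right)}} = \frac{- \frac{320}{7} + \frac{601^{2}}{7} + \frac{6}{7} \cdot 601}{1560 + 915} = \frac{- \frac{320}{7} + \frac{1}{7} \cdot 361201 + \frac{3606}{7}}{2475} = \left(- \frac{320}{7} + \frac{361201}{7} + \frac{3606}{7}\right) \frac{1}{2475} = \frac{364487}{7} \cdot \frac{1}{2475} = \frac{364487}{17325}$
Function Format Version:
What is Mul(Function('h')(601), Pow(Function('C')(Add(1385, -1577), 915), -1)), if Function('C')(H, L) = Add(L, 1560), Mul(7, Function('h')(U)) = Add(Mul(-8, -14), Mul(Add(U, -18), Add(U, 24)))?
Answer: Rational(364487, 17325) ≈ 21.038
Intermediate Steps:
Function('h')(U) = Add(16, Mul(Rational(1, 7), Add(-18, U), Add(24, U))) (Function('h')(U) = Mul(Rational(1, 7), Add(Mul(-8, -14), Mul(Add(U, -18), Add(U, 24)))) = Mul(Rational(1, 7), Add(112, Mul(Add(-18, U), Add(24, U)))) = Add(16, Mul(Rational(1, 7), Add(-18, U), Add(24, U))))
Function('C')(H, L) = Add(1560, L)
Mul(Function('h')(601), Pow(Function('C')(Add(1385, -1577), 915), -1)) = Mul(Add(Rational(-320, 7), Mul(Rational(1, 7), Pow(601, 2)), Mul(Rational(6, 7), 601)), Pow(Add(1560, 915), -1)) = Mul(Add(Rational(-320, 7), Mul(Rational(1, 7), 361201), Rational(3606, 7)), Pow(2475, -1)) = Mul(Add(Rational(-320, 7), Rational(361201, 7), Rational(3606, 7)), Rational(1, 2475)) = Mul(Rational(364487, 7), Rational(1, 2475)) = Rational(364487, 17325)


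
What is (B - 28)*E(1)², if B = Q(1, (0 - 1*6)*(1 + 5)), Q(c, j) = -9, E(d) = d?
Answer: -37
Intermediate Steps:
B = -9
(B - 28)*E(1)² = (-9 - 28)*1² = -37*1 = -37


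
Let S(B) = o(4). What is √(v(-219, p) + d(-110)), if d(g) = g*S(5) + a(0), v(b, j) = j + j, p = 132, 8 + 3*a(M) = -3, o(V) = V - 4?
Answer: √2343/3 ≈ 16.135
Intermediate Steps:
o(V) = -4 + V
a(M) = -11/3 (a(M) = -8/3 + (⅓)*(-3) = -8/3 - 1 = -11/3)
S(B) = 0 (S(B) = -4 + 4 = 0)
v(b, j) = 2*j
d(g) = -11/3 (d(g) = g*0 - 11/3 = 0 - 11/3 = -11/3)
√(v(-219, p) + d(-110)) = √(2*132 - 11/3) = √(264 - 11/3) = √(781/3) = √2343/3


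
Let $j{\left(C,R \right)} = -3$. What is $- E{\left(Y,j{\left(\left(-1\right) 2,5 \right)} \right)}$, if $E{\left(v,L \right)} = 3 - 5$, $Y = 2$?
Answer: $2$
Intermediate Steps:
$E{\left(v,L \right)} = -2$
$- E{\left(Y,j{\left(\left(-1\right) 2,5 \right)} \right)} = \left(-1\right) \left(-2\right) = 2$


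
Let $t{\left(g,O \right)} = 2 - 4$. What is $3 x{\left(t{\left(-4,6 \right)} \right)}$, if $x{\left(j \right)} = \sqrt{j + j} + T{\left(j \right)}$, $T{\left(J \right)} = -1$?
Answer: $-3 + 6 i \approx -3.0 + 6.0 i$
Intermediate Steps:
$t{\left(g,O \right)} = -2$ ($t{\left(g,O \right)} = 2 - 4 = -2$)
$x{\left(j \right)} = -1 + \sqrt{2} \sqrt{j}$ ($x{\left(j \right)} = \sqrt{j + j} - 1 = \sqrt{2 j} - 1 = \sqrt{2} \sqrt{j} - 1 = -1 + \sqrt{2} \sqrt{j}$)
$3 x{\left(t{\left(-4,6 \right)} \right)} = 3 \left(-1 + \sqrt{2} \sqrt{-2}\right) = 3 \left(-1 + \sqrt{2} i \sqrt{2}\right) = 3 \left(-1 + 2 i\right) = -3 + 6 i$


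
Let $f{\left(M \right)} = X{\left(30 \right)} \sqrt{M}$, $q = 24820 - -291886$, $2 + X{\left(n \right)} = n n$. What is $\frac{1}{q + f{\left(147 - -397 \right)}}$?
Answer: $\frac{158353}{49932003330} - \frac{898 \sqrt{34}}{24966001665} \approx 2.9616 \cdot 10^{-6}$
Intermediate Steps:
$X{\left(n \right)} = -2 + n^{2}$ ($X{\left(n \right)} = -2 + n n = -2 + n^{2}$)
$q = 316706$ ($q = 24820 + 291886 = 316706$)
$f{\left(M \right)} = 898 \sqrt{M}$ ($f{\left(M \right)} = \left(-2 + 30^{2}\right) \sqrt{M} = \left(-2 + 900\right) \sqrt{M} = 898 \sqrt{M}$)
$\frac{1}{q + f{\left(147 - -397 \right)}} = \frac{1}{316706 + 898 \sqrt{147 - -397}} = \frac{1}{316706 + 898 \sqrt{147 + 397}} = \frac{1}{316706 + 898 \sqrt{544}} = \frac{1}{316706 + 898 \cdot 4 \sqrt{34}} = \frac{1}{316706 + 3592 \sqrt{34}}$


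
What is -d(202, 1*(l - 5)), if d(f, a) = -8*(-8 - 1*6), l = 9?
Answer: -112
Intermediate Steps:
d(f, a) = 112 (d(f, a) = -8*(-8 - 6) = -8*(-14) = 112)
-d(202, 1*(l - 5)) = -1*112 = -112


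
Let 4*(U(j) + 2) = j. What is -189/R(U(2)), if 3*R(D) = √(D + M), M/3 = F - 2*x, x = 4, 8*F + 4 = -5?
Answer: 54*I*√462/11 ≈ 105.52*I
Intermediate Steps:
F = -9/8 (F = -½ + (⅛)*(-5) = -½ - 5/8 = -9/8 ≈ -1.1250)
U(j) = -2 + j/4
M = -219/8 (M = 3*(-9/8 - 2*4) = 3*(-9/8 - 8) = 3*(-73/8) = -219/8 ≈ -27.375)
R(D) = √(-219/8 + D)/3 (R(D) = √(D - 219/8)/3 = √(-219/8 + D)/3)
-189/R(U(2)) = -189/(√(-438 + 16*(-2 + (¼)*2))/12) = -189/(√(-438 + 16*(-2 + ½))/12) = -189/(√(-438 + 16*(-3/2))/12) = -189/(√(-438 - 24)/12) = -189/(√(-462)/12) = -189/((I*√462)/12) = -189/(I*√462/12) = -2*I*√462/77*(-189) = 54*I*√462/11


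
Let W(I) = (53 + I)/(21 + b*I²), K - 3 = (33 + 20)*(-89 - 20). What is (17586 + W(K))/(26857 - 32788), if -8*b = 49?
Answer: -2394062135632/807413994303 ≈ -2.9651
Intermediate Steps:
b = -49/8 (b = -⅛*49 = -49/8 ≈ -6.1250)
K = -5774 (K = 3 + (33 + 20)*(-89 - 20) = 3 + 53*(-109) = 3 - 5777 = -5774)
W(I) = (53 + I)/(21 - 49*I²/8)
(17586 + W(K))/(26857 - 32788) = (17586 + 8*(-53 - 1*(-5774))/(7*(-24 + 7*(-5774)²)))/(26857 - 32788) = (17586 + 8*(-53 + 5774)/(7*(-24 + 7*33339076)))/(-5931) = (17586 + (8/7)*5721/(-24 + 233373532))*(-1/5931) = (17586 + (8/7)*5721/233373508)*(-1/5931) = (17586 + (8/7)*(1/233373508)*5721)*(-1/5931) = (17586 + 11442/408403639)*(-1/5931) = (7182186406896/408403639)*(-1/5931) = -2394062135632/807413994303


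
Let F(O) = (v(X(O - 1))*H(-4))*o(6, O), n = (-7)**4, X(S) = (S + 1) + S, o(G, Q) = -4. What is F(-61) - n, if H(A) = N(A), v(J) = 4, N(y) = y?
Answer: -2337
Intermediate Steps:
X(S) = 1 + 2*S (X(S) = (1 + S) + S = 1 + 2*S)
H(A) = A
n = 2401
F(O) = 64 (F(O) = (4*(-4))*(-4) = -16*(-4) = 64)
F(-61) - n = 64 - 1*2401 = 64 - 2401 = -2337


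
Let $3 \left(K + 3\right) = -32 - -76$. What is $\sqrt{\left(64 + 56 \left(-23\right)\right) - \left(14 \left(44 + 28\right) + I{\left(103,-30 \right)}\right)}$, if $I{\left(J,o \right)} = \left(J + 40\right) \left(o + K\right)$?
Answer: $\frac{\sqrt{3507}}{3} \approx 19.74$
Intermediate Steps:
$K = \frac{35}{3}$ ($K = -3 + \frac{-32 - -76}{3} = -3 + \frac{-32 + 76}{3} = -3 + \frac{1}{3} \cdot 44 = -3 + \frac{44}{3} = \frac{35}{3} \approx 11.667$)
$I{\left(J,o \right)} = \left(40 + J\right) \left(\frac{35}{3} + o\right)$ ($I{\left(J,o \right)} = \left(J + 40\right) \left(o + \frac{35}{3}\right) = \left(40 + J\right) \left(\frac{35}{3} + o\right)$)
$\sqrt{\left(64 + 56 \left(-23\right)\right) - \left(14 \left(44 + 28\right) + I{\left(103,-30 \right)}\right)} = \sqrt{\left(64 + 56 \left(-23\right)\right) - \left(\frac{1400}{3} - 4290 + \frac{3605}{3} + 14 \left(44 + 28\right)\right)} = \sqrt{\left(64 - 1288\right) - - \frac{4841}{3}} = \sqrt{-1224 - - \frac{4841}{3}} = \sqrt{-1224 + \left(-1008 + \frac{7865}{3}\right)} = \sqrt{-1224 + \frac{4841}{3}} = \sqrt{\frac{1169}{3}} = \frac{\sqrt{3507}}{3}$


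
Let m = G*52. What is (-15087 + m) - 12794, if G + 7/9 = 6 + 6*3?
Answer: -240061/9 ≈ -26673.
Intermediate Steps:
G = 209/9 (G = -7/9 + (6 + 6*3) = -7/9 + (6 + 18) = -7/9 + 24 = 209/9 ≈ 23.222)
m = 10868/9 (m = (209/9)*52 = 10868/9 ≈ 1207.6)
(-15087 + m) - 12794 = (-15087 + 10868/9) - 12794 = -124915/9 - 12794 = -240061/9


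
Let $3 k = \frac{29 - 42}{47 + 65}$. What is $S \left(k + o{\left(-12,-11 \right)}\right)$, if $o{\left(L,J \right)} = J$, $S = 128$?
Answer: $- \frac{29672}{21} \approx -1413.0$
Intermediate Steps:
$k = - \frac{13}{336}$ ($k = \frac{\left(29 - 42\right) \frac{1}{47 + 65}}{3} = \frac{\left(-13\right) \frac{1}{112}}{3} = \frac{1}{3} \left(- \frac{13}{112}\right) = - \frac{13}{336} \approx -0.03869$)
$S \left(k + o{\left(-12,-11 \right)}\right) = 128 \left(- \frac{13}{336} - 11\right) = 128 \left(- \frac{3709}{336}\right) = - \frac{29672}{21}$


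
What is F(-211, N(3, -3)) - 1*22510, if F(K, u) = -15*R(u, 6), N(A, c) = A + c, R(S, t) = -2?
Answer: -22480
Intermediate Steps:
F(K, u) = 30 (F(K, u) = -15*(-2) = 30)
F(-211, N(3, -3)) - 1*22510 = 30 - 1*22510 = 30 - 22510 = -22480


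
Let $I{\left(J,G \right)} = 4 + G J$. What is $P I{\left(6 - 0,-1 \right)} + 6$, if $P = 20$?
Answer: $-34$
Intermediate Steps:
$P I{\left(6 - 0,-1 \right)} + 6 = 20 \left(4 - \left(6 - 0\right)\right) + 6 = 20 \left(4 - \left(6 + 0\right)\right) + 6 = 20 \left(4 - 6\right) + 6 = 20 \left(-2\right) + 6 = -40 + 6 = -34$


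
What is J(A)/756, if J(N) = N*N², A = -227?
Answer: -11697083/756 ≈ -15472.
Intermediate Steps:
J(N) = N³
J(A)/756 = (-227)³/756 = -11697083*1/756 = -11697083/756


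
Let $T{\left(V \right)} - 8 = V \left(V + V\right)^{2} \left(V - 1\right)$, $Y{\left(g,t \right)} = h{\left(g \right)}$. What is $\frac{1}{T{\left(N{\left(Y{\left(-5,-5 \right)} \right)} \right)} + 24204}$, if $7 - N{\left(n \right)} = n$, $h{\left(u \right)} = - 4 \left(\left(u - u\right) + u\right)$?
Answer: $\frac{1}{147244} \approx 6.7915 \cdot 10^{-6}$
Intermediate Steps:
$h{\left(u \right)} = - 4 u$ ($h{\left(u \right)} = - 4 \left(0 + u\right) = - 4 u$)
$Y{\left(g,t \right)} = - 4 g$
$N{\left(n \right)} = 7 - n$
$T{\left(V \right)} = 8 + 4 V^{3} \left(-1 + V\right)$ ($T{\left(V \right)} = 8 + V \left(V + V\right)^{2} \left(V - 1\right) = 8 + V \left(2 V\right)^{2} \left(-1 + V\right) = 8 + V 4 V^{2} \left(-1 + V\right) = 8 + 4 V^{3} \left(-1 + V\right)$)
$\frac{1}{T{\left(N{\left(Y{\left(-5,-5 \right)} \right)} \right)} + 24204} = \frac{1}{\left(8 - 4 \left(7 - \left(-4\right) \left(-5\right)\right)^{3} + 4 \left(7 - \left(-4\right) \left(-5\right)\right)^{4}\right) + 24204} = \frac{1}{\left(8 - 4 \left(7 - 20\right)^{3} + 4 \left(7 - 20\right)^{4}\right) + 24204} = \frac{1}{\left(8 - 4 \left(-13\right)^{3} + 4 \left(-13\right)^{4}\right) + 24204} = \frac{1}{\left(8 - -8788 + 4 \cdot 28561\right) + 24204} = \frac{1}{\left(8 + 8788 + 114244\right) + 24204} = \frac{1}{123040 + 24204} = \frac{1}{147244}$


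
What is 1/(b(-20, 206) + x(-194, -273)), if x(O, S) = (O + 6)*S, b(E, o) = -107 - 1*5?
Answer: 1/51212 ≈ 1.9527e-5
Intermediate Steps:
b(E, o) = -112 (b(E, o) = -107 - 5 = -112)
x(O, S) = S*(6 + O) (x(O, S) = (6 + O)*S = S*(6 + O))
1/(b(-20, 206) + x(-194, -273)) = 1/(-112 - 273*(6 - 194)) = 1/(-112 - 273*(-188)) = 1/(-112 + 51324) = 1/51212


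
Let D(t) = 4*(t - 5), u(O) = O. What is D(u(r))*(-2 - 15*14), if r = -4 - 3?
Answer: 10176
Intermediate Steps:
r = -7
D(t) = -20 + 4*t (D(t) = 4*(-5 + t) = -20 + 4*t)
D(u(r))*(-2 - 15*14) = (-20 + 4*(-7))*(-2 - 15*14) = (-20 - 28)*(-2 - 210) = -48*(-212) = 10176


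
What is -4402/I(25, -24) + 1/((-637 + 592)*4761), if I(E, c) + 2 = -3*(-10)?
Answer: -471553259/2999430 ≈ -157.21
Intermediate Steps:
I(E, c) = 28 (I(E, c) = -2 - 3*(-10) = -2 + 30 = 28)
-4402/I(25, -24) + 1/((-637 + 592)*4761) = -4402/28 + 1/((-637 + 592)*4761) = -4402*1/28 + (1/4761)/(-45) = -2201/14 - 1/45*1/4761 = -2201/14 - 1/214245 = -471553259/2999430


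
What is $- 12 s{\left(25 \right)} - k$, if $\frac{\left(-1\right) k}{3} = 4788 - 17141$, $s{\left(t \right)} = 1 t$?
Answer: $-37359$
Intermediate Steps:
$s{\left(t \right)} = t$
$k = 37059$ ($k = - 3 \left(4788 - 17141\right) = \left(-3\right) \left(-12353\right) = 37059$)
$- 12 s{\left(25 \right)} - k = \left(-12\right) 25 - 37059 = -300 - 37059 = -37359$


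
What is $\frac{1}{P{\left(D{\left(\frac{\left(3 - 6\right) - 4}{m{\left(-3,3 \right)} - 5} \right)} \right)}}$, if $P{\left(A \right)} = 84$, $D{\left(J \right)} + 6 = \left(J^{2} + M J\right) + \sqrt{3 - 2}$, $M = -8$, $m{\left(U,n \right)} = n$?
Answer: $\frac{1}{84} \approx 0.011905$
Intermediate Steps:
$D{\left(J \right)} = -5 + J^{2} - 8 J$ ($D{\left(J \right)} = -6 + \left(\left(J^{2} - 8 J\right) + \sqrt{3 - 2}\right) = -6 + \left(\left(J^{2} - 8 J\right) + \sqrt{1}\right) = -6 + \left(\left(J^{2} - 8 J\right) + 1\right) = -6 + \left(1 + J^{2} - 8 J\right) = -5 + J^{2} - 8 J$)
$\frac{1}{P{\left(D{\left(\frac{\left(3 - 6\right) - 4}{m{\left(-3,3 \right)} - 5} \right)} \right)}} = \frac{1}{84}$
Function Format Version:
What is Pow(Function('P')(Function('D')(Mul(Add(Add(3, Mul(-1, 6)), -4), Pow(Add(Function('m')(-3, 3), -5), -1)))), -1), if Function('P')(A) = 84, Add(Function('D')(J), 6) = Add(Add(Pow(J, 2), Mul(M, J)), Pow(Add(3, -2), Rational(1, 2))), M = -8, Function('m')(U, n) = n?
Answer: Rational(1, 84) ≈ 0.011905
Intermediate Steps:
Function('D')(J) = Add(-5, Pow(J, 2), Mul(-8, J)) (Function('D')(J) = Add(-6, Add(Add(Pow(J, 2), Mul(-8, J)), Pow(Add(3, -2), Rational(1, 2)))) = Add(-6, Add(Add(Pow(J, 2), Mul(-8, J)), Pow(1, Rational(1, 2)))) = Add(-6, Add(Add(Pow(J, 2), Mul(-8, J)), 1)) = Add(-6, Add(1, Pow(J, 2), Mul(-8, J))) = Add(-5, Pow(J, 2), Mul(-8, J)))
Pow(Function('P')(Function('D')(Mul(Add(Add(3, Mul(-1, 6)), -4), Pow(Add(Function('m')(-3, 3), -5), -1)))), -1) = Pow(84, -1) = Rational(1, 84)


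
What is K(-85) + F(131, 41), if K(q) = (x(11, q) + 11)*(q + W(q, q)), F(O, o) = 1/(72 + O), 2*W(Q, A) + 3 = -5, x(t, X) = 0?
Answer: -198736/203 ≈ -979.00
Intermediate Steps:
W(Q, A) = -4 (W(Q, A) = -3/2 + (1/2)*(-5) = -3/2 - 5/2 = -4)
K(q) = -44 + 11*q (K(q) = (0 + 11)*(q - 4) = 11*(-4 + q) = -44 + 11*q)
K(-85) + F(131, 41) = (-44 + 11*(-85)) + 1/(72 + 131) = (-44 - 935) + 1/203 = -979 + 1/203 = -198736/203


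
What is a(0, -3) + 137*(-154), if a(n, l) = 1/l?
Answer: -63295/3 ≈ -21098.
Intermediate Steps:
a(0, -3) + 137*(-154) = 1/(-3) + 137*(-154) = -1/3 - 21098 = -63295/3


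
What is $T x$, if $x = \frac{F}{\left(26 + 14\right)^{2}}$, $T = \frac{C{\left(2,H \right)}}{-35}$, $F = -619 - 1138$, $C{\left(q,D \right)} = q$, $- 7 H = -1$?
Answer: $\frac{251}{4000} \approx 0.06275$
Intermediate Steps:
$H = \frac{1}{7}$ ($H = \left(- \frac{1}{7}\right) \left(-1\right) = \frac{1}{7} \approx 0.14286$)
$F = -1757$ ($F = -619 - 1138 = -1757$)
$T = - \frac{2}{35}$ ($T = \frac{2}{-35} = 2 \left(- \frac{1}{35}\right) = - \frac{2}{35} \approx -0.057143$)
$x = - \frac{1757}{1600}$ ($x = - \frac{1757}{\left(26 + 14\right)^{2}} = - \frac{1757}{40^{2}} = - \frac{1757}{1600} \approx -1.0981$)
$T x = \left(- \frac{2}{35}\right) \left(- \frac{1757}{1600}\right) = \frac{251}{4000}$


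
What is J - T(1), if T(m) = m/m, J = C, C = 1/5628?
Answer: -5627/5628 ≈ -0.99982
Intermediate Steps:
C = 1/5628 ≈ 0.00017768
J = 1/5628 ≈ 0.00017768
T(m) = 1
J - T(1) = 1/5628 - 1*1 = 1/5628 - 1 = -5627/5628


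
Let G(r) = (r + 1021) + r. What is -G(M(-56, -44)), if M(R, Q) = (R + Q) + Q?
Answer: -733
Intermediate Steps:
M(R, Q) = R + 2*Q (M(R, Q) = (Q + R) + Q = R + 2*Q)
G(r) = 1021 + 2*r (G(r) = (1021 + r) + r = 1021 + 2*r)
-G(M(-56, -44)) = -(1021 + 2*(-56 + 2*(-44))) = -(1021 + 2*(-56 - 88)) = -(1021 + 2*(-144)) = -(1021 - 288) = -1*733 = -733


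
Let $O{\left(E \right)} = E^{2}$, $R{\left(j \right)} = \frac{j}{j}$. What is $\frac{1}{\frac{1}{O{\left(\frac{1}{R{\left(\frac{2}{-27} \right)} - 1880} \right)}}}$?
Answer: $\frac{1}{3530641} \approx 2.8323 \cdot 10^{-7}$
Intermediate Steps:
$R{\left(j \right)} = 1$
$\frac{1}{\frac{1}{O{\left(\frac{1}{R{\left(\frac{2}{-27} \right)} - 1880} \right)}}} = \frac{1}{\frac{1}{\left(\frac{1}{1 - 1880}\right)^{2}}} = \frac{1}{\frac{1}{\left(\frac{1}{-1879}\right)^{2}}} = \frac{1}{\frac{1}{\left(- \frac{1}{1879}\right)^{2}}} = \frac{1}{\frac{1}{\frac{1}{3530641}}} = \frac{1}{3530641}$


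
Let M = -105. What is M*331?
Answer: -34755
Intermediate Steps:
M*331 = -105*331 = -34755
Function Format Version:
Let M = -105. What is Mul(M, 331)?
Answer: -34755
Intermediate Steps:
Mul(M, 331) = Mul(-105, 331) = -34755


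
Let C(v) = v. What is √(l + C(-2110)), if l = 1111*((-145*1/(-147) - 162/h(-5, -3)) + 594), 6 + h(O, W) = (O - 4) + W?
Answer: 2*√73748307/21 ≈ 817.88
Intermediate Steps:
h(O, W) = -10 + O + W (h(O, W) = -6 + ((O - 4) + W) = -6 + ((-4 + O) + W) = -6 + (-4 + O + W) = -10 + O + W)
l = 98641246/147 (l = 1111*((-145*1/(-147) - 162/(-10 - 5 - 3)) + 594) = 1111*((-145*(-1/147) - 162/(-18)) + 594) = 1111*((145/147 - 162*(-1/18)) + 594) = 1111*((145/147 + 9) + 594) = 1111*(1468/147 + 594) = 1111*(88786/147) = 98641246/147 ≈ 6.7103e+5)
√(l + C(-2110)) = √(98641246/147 - 2110) = √(98331076/147) = 2*√73748307/21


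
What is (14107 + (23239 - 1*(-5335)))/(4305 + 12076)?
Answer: 42681/16381 ≈ 2.6055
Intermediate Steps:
(14107 + (23239 - 1*(-5335)))/(4305 + 12076) = (14107 + (23239 + 5335))/16381 = (14107 + 28574)*(1/16381) = 42681*(1/16381) = 42681/16381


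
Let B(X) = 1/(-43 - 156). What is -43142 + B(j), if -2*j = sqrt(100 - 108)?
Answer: -8585259/199 ≈ -43142.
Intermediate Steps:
j = -I*sqrt(2) (j = -sqrt(100 - 108)/2 = -I*sqrt(2) ≈ -1.4142*I)
B(X) = -1/199 (B(X) = 1/(-199) = -1/199)
-43142 + B(j) = -43142 - 1/199 = -8585259/199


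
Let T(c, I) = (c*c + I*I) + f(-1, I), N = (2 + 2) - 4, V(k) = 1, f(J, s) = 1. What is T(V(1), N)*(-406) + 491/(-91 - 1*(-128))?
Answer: -29553/37 ≈ -798.73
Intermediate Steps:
N = 0 (N = 4 - 4 = 0)
T(c, I) = 1 + I² + c² (T(c, I) = (c*c + I*I) + 1 = (c² + I²) + 1 = (I² + c²) + 1 = 1 + I² + c²)
T(V(1), N)*(-406) + 491/(-91 - 1*(-128)) = (1 + 0² + 1²)*(-406) + 491/(-91 - 1*(-128)) = (1 + 0 + 1)*(-406) + 491/(-91 + 128) = 2*(-406) + 491/37 = -812 + 491*(1/37) = -812 + 491/37 = -29553/37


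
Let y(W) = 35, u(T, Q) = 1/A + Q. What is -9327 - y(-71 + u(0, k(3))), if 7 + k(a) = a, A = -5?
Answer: -9362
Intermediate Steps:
k(a) = -7 + a
u(T, Q) = -1/5 + Q (u(T, Q) = 1/(-5) + Q = -1/5 + Q)
-9327 - y(-71 + u(0, k(3))) = -9327 - 1*35 = -9327 - 35 = -9362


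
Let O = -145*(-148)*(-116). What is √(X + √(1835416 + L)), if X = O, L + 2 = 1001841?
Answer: √(-2489360 + √2837255) ≈ 1577.2*I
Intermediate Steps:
L = 1001839 (L = -2 + 1001841 = 1001839)
O = -2489360 (O = 21460*(-116) = -2489360)
X = -2489360
√(X + √(1835416 + L)) = √(-2489360 + √(1835416 + 1001839)) = √(-2489360 + √2837255)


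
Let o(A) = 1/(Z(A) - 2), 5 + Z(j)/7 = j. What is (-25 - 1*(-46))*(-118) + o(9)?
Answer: -64427/26 ≈ -2478.0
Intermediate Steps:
Z(j) = -35 + 7*j
o(A) = 1/(-37 + 7*A) (o(A) = 1/((-35 + 7*A) - 2) = 1/(-37 + 7*A))
(-25 - 1*(-46))*(-118) + o(9) = (-25 - 1*(-46))*(-118) + 1/(-37 + 7*9) = (-25 + 46)*(-118) + 1/(-37 + 63) = 21*(-118) + 1/26 = -2478 + 1/26 = -64427/26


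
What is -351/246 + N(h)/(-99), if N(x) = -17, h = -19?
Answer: -10189/8118 ≈ -1.2551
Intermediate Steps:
-351/246 + N(h)/(-99) = -351/246 - 17/(-99) = -351*1/246 - 17*(-1/99) = -117/82 + 17/99 = -10189/8118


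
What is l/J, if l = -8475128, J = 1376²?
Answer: -24637/5504 ≈ -4.4762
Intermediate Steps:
J = 1893376
l/J = -8475128/1893376 = -8475128*1/1893376 = -24637/5504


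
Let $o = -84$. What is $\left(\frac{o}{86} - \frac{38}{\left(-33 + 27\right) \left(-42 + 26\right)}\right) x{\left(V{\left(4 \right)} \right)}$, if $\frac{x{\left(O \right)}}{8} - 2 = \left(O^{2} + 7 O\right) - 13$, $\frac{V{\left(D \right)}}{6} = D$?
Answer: $- \frac{2076589}{258} \approx -8048.8$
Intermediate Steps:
$V{\left(D \right)} = 6 D$
$x{\left(O \right)} = -88 + 8 O^{2} + 56 O$ ($x{\left(O \right)} = 16 + 8 \left(\left(O^{2} + 7 O\right) - 13\right) = 16 + 8 \left(-13 + O^{2} + 7 O\right) = 16 + \left(-104 + 8 O^{2} + 56 O\right) = -88 + 8 O^{2} + 56 O$)
$\left(\frac{o}{86} - \frac{38}{\left(-33 + 27\right) \left(-42 + 26\right)}\right) x{\left(V{\left(4 \right)} \right)} = \left(- \frac{84}{86} - \frac{38}{\left(-33 + 27\right) \left(-42 + 26\right)}\right) \left(-88 + 8 \left(6 \cdot 4\right)^{2} + 56 \cdot 6 \cdot 4\right) = \left(\left(-84\right) \frac{1}{86} - \frac{38}{\left(-6\right) \left(-16\right)}\right) \left(-88 + 8 \cdot 24^{2} + 56 \cdot 24\right) = \left(- \frac{42}{43} - \frac{38}{96}\right) \left(-88 + 8 \cdot 576 + 1344\right) = \left(- \frac{42}{43} - \frac{19}{48}\right) \left(-88 + 4608 + 1344\right) = \left(- \frac{42}{43} - \frac{19}{48}\right) 5864 = \left(- \frac{2833}{2064}\right) 5864 = - \frac{2076589}{258}$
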